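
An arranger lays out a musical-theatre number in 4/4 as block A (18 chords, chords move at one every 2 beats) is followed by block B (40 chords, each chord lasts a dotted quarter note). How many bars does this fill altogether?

24 bars

A: 18 × 2 = 36 beats = 9 bars.
B: 40 × 1.5 = 60 beats = 15 bars.
Total: 9 + 15 = 24 bars.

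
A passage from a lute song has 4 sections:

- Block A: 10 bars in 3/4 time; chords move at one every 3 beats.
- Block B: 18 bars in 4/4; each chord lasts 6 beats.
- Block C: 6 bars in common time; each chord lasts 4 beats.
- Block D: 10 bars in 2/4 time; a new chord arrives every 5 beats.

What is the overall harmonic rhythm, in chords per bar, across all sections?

8/11 chords per bar

A: 10 × 3 = 30 beats ÷ 3 = 10 chords.
B: 18 × 4 = 72 beats ÷ 6 = 12 chords.
C: 6 × 4 = 24 beats ÷ 4 = 6 chords.
D: 10 × 2 = 20 beats ÷ 5 = 4 chords.
Overall: 32 chords over 44 bars → 32/44 = 8/11 chords per bar.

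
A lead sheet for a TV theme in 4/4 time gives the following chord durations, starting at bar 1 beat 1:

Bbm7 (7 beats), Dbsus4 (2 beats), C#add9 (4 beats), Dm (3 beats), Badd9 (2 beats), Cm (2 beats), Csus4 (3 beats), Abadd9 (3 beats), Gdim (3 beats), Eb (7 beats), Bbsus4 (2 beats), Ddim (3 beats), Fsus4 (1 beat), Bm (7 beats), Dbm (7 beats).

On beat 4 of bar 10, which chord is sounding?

Beat 4 of bar 10 is beat (10−1)×4 + 4 = 40 overall.
Running totals: Bbm7 ends at 7, Dbsus4 ends at 9, C#add9 ends at 13, Dm ends at 16, Badd9 ends at 18, Cm ends at 20, Csus4 ends at 23, Abadd9 ends at 26, Gdim ends at 29, Eb ends at 36, Bbsus4 ends at 38, Ddim ends at 41.
Beat 40 falls within Ddim.

Ddim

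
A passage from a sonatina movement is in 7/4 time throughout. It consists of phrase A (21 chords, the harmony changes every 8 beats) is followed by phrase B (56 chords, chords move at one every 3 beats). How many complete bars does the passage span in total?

A: 21 × 8 = 168 beats = 24 bars.
B: 56 × 3 = 168 beats = 24 bars.
Total: 24 + 24 = 48 bars.

48 bars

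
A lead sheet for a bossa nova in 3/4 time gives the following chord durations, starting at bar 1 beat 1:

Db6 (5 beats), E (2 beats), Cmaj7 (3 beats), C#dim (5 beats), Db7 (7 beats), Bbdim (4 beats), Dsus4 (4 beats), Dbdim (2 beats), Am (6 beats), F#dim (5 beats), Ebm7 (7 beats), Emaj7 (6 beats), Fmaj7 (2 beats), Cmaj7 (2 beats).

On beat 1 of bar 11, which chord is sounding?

Beat 1 of bar 11 is beat (11−1)×3 + 1 = 31 overall.
Running totals: Db6 ends at 5, E ends at 7, Cmaj7 ends at 10, C#dim ends at 15, Db7 ends at 22, Bbdim ends at 26, Dsus4 ends at 30, Dbdim ends at 32.
Beat 31 falls within Dbdim.

Dbdim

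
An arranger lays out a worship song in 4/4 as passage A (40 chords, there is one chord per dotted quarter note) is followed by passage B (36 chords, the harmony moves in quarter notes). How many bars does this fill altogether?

24 bars

A: 40 × 1.5 = 60 beats = 15 bars.
B: 36 × 1 = 36 beats = 9 bars.
Total: 15 + 9 = 24 bars.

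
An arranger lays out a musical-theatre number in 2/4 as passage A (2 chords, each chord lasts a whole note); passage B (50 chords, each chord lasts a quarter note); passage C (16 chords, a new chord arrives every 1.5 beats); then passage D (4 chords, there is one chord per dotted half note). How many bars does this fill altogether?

A: 2 × 4 = 8 beats = 4 bars.
B: 50 × 1 = 50 beats = 25 bars.
C: 16 × 1.5 = 24 beats = 12 bars.
D: 4 × 3 = 12 beats = 6 bars.
Total: 4 + 25 + 12 + 6 = 47 bars.

47 bars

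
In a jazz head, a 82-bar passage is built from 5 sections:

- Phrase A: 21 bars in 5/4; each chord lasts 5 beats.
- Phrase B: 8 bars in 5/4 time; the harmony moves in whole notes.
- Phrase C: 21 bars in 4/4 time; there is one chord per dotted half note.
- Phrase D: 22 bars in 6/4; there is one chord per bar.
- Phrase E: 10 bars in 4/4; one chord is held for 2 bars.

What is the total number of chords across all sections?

86 chords

A: 21 bars × 5 beats = 105 beats; 5 beats/chord → 21 chords.
B: 8 bars × 5 beats = 40 beats; 4 beats/chord → 10 chords.
C: 21 bars × 4 beats = 84 beats; 3 beats/chord → 28 chords.
D: 22 bars × 6 beats = 132 beats; 6 beats/chord → 22 chords.
E: 10 bars × 4 beats = 40 beats; 8 beats/chord → 5 chords.
Total: 21 + 10 + 28 + 22 + 5 = 86.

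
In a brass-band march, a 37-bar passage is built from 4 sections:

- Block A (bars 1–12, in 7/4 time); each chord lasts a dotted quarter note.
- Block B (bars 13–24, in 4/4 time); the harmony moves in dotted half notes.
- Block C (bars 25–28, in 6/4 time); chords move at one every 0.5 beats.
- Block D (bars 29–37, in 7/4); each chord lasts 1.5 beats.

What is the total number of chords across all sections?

162 chords

A: 12·7 = 84 beats, 84/1.5 = 56 chords.
B: 12·4 = 48 beats, 48/3 = 16 chords.
C: 4·6 = 24 beats, 24/0.5 = 48 chords.
D: 9·7 = 63 beats, 63/1.5 = 42 chords.
Total: 56 + 16 + 48 + 42 = 162.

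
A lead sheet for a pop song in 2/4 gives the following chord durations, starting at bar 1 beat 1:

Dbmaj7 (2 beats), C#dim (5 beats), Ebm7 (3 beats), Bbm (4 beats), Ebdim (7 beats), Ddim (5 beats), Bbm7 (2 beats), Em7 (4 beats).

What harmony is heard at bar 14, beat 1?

Bbm7

Beat 1 of bar 14 is beat (14−1)×2 + 1 = 27 overall.
Running totals: Dbmaj7 ends at 2, C#dim ends at 7, Ebm7 ends at 10, Bbm ends at 14, Ebdim ends at 21, Ddim ends at 26, Bbm7 ends at 28.
Beat 27 falls within Bbm7.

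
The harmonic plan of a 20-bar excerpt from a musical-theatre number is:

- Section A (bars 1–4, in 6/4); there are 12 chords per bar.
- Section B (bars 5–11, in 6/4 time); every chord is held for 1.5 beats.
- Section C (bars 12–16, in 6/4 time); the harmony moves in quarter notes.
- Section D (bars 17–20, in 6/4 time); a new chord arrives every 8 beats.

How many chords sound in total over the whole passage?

A has 24 beats and chords last 0.5 each, so 48 chords.
B has 42 beats and chords last 1.5 each, so 28 chords.
C has 30 beats and chords last 1 each, so 30 chords.
D has 24 beats and chords last 8 each, so 3 chords.
Total: 48 + 28 + 30 + 3 = 109.

109 chords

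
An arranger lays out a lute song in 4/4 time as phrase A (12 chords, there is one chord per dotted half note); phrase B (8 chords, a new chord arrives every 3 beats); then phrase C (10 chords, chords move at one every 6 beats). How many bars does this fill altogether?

A: 12 × 3 = 36 beats = 9 bars.
B: 8 × 3 = 24 beats = 6 bars.
C: 10 × 6 = 60 beats = 15 bars.
Total: 9 + 6 + 15 = 30 bars.

30 bars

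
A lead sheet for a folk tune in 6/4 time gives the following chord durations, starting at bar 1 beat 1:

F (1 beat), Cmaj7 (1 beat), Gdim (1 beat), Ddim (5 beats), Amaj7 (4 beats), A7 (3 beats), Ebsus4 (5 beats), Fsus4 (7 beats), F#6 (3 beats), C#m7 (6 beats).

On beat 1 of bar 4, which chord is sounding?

Ebsus4

Beat 1 of bar 4 is beat (4−1)×6 + 1 = 19 overall.
Running totals: F ends at 1, Cmaj7 ends at 2, Gdim ends at 3, Ddim ends at 8, Amaj7 ends at 12, A7 ends at 15, Ebsus4 ends at 20.
Beat 19 falls within Ebsus4.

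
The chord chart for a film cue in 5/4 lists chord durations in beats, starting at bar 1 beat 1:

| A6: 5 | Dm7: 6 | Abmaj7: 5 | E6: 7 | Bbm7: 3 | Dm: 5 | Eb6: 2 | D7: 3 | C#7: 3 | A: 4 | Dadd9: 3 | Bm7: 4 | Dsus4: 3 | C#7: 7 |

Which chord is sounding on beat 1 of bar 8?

D7

Beat 1 of bar 8 is beat (8−1)×5 + 1 = 36 overall.
Running totals: A6 ends at 5, Dm7 ends at 11, Abmaj7 ends at 16, E6 ends at 23, Bbm7 ends at 26, Dm ends at 31, Eb6 ends at 33, D7 ends at 36.
Beat 36 falls within D7.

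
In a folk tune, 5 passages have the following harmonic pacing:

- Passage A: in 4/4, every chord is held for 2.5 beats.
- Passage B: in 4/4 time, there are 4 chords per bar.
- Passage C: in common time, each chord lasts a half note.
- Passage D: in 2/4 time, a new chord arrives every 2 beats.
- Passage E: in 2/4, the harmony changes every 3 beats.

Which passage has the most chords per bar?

Passage B

A: 4 beats/bar ÷ 2.5 beats/chord = 1.6 chords/bar.
B: 4 beats/bar ÷ 1 beat/chord = 4 chords/bar.
C: 4 beats/bar ÷ 2 beats/chord = 2 chords/bar.
D: 2 beats/bar ÷ 2 beats/chord = 1 chord/bar.
E: 2 beats/bar ÷ 3 beats/chord = 2/3 chords/bar.
Fastest is B at 4 chords/bar.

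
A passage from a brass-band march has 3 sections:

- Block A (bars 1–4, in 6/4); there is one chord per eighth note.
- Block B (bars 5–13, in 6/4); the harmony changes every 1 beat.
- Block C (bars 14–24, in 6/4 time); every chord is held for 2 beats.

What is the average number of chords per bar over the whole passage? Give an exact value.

A: 4 bars of 6 beats is 24 beats; at 0.5 beats each that's 48 chords.
B: 9 bars of 6 beats is 54 beats; at 1 beat each that's 54 chords.
C: 11 bars of 6 beats is 66 beats; at 2 beats each that's 33 chords.
Overall: 135 chords over 24 bars → 135/24 = 5.625 chords per bar.

5.625 chords per bar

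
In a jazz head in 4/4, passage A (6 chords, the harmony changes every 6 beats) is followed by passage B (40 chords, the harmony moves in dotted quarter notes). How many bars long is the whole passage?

24 bars

A: 6 × 6 = 36 beats = 9 bars.
B: 40 × 1.5 = 60 beats = 15 bars.
Total: 9 + 15 = 24 bars.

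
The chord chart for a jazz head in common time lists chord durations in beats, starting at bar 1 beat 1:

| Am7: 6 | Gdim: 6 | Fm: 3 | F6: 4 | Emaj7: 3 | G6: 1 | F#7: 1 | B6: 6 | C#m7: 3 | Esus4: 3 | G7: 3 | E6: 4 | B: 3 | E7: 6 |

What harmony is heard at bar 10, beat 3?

Beat 3 of bar 10 is beat (10−1)×4 + 3 = 39 overall.
Running totals: Am7 ends at 6, Gdim ends at 12, Fm ends at 15, F6 ends at 19, Emaj7 ends at 22, G6 ends at 23, F#7 ends at 24, B6 ends at 30, C#m7 ends at 33, Esus4 ends at 36, G7 ends at 39.
Beat 39 falls within G7.

G7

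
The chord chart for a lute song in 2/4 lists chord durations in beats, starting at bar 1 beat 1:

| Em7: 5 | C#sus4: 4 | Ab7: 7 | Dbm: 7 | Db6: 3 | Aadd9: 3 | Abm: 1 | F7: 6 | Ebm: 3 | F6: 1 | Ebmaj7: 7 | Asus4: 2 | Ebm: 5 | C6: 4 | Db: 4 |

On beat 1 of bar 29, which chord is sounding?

C6

Beat 1 of bar 29 is beat (29−1)×2 + 1 = 57 overall.
Running totals: Em7 ends at 5, C#sus4 ends at 9, Ab7 ends at 16, Dbm ends at 23, Db6 ends at 26, Aadd9 ends at 29, Abm ends at 30, F7 ends at 36, Ebm ends at 39, F6 ends at 40, Ebmaj7 ends at 47, Asus4 ends at 49, Ebm ends at 54, C6 ends at 58.
Beat 57 falls within C6.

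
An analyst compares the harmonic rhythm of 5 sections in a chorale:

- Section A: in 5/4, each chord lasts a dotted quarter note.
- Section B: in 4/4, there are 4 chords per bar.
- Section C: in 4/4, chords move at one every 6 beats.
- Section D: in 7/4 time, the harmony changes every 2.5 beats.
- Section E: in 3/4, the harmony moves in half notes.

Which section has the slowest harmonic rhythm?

Section C

A: each chord is 1.5 beats in 5/4, so 10/3 per bar.
B: each chord is 1 beat in 4/4, so 4 per bar.
C: each chord is 6 beats in 4/4, so 2/3 per bar.
D: each chord is 2.5 beats in 7/4, so 2.8 per bar.
E: each chord is 2 beats in 3/4, so 1.5 per bar.
Slowest is C at 2/3 chords/bar.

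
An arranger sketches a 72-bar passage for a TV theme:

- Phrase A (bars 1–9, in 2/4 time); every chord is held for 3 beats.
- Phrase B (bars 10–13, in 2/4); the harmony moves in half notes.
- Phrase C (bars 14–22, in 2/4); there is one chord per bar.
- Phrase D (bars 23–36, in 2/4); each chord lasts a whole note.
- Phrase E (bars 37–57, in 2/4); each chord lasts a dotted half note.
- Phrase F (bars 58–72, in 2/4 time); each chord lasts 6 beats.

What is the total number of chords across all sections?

A: 9·2 = 18 beats, 18/3 = 6 chords.
B: 4·2 = 8 beats, 8/2 = 4 chords.
C: 9·2 = 18 beats, 18/2 = 9 chords.
D: 14·2 = 28 beats, 28/4 = 7 chords.
E: 21·2 = 42 beats, 42/3 = 14 chords.
F: 15·2 = 30 beats, 30/6 = 5 chords.
Total: 6 + 4 + 9 + 7 + 14 + 5 = 45.

45 chords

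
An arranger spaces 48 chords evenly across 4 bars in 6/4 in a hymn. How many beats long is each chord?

0.5 beats

4 bars × 6 beats/bar = 24 beats total.
24 beats ÷ 48 chords = 0.5 beats per chord.
(That is an eighth note.)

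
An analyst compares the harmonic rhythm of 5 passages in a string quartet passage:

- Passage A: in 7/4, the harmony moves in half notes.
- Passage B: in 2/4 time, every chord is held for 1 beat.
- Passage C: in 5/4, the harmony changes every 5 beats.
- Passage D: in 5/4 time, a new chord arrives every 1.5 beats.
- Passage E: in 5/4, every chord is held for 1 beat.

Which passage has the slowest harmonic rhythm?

A: 7/2 = 3.5 chords/bar.
B: 2/1 = 2 chords/bar.
C: 5/5 = 1 chord/bar.
D: 5/1.5 = 10/3 chords/bar.
E: 5/1 = 5 chords/bar.
Slowest is C at 1 chords/bar.

Passage C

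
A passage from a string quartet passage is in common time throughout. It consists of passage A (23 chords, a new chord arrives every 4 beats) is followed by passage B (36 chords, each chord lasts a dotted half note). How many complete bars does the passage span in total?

50 bars

A: 23 × 4 = 92 beats = 23 bars.
B: 36 × 3 = 108 beats = 27 bars.
Total: 23 + 27 = 50 bars.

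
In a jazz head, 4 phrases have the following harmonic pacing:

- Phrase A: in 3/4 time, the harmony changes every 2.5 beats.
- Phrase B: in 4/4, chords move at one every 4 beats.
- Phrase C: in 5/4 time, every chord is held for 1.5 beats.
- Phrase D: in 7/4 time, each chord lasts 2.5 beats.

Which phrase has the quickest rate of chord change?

Phrase C

A: each chord is 2.5 beats in 3/4, so 1.2 per bar.
B: each chord is 4 beats in 4/4, so 1 per bar.
C: each chord is 1.5 beats in 5/4, so 10/3 per bar.
D: each chord is 2.5 beats in 7/4, so 2.8 per bar.
Fastest is C at 10/3 chords/bar.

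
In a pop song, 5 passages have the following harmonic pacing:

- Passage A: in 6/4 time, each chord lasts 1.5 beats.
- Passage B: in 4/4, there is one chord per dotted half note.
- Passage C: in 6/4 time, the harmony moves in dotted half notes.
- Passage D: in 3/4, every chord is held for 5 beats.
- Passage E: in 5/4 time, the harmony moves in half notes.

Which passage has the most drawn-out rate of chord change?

Passage D

A: 6/1.5 = 4 chords/bar.
B: 4/3 = 4/3 chords/bar.
C: 6/3 = 2 chords/bar.
D: 3/5 = 0.6 chords/bar.
E: 5/2 = 2.5 chords/bar.
Slowest is D at 0.6 chords/bar.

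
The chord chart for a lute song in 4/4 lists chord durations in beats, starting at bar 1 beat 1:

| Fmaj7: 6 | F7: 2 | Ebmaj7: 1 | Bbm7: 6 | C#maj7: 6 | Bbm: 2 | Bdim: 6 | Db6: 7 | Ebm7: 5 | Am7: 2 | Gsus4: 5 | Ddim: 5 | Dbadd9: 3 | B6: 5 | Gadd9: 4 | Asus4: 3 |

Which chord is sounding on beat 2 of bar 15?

Beat 2 of bar 15 is beat (15−1)×4 + 2 = 58 overall.
Running totals: Fmaj7 ends at 6, F7 ends at 8, Ebmaj7 ends at 9, Bbm7 ends at 15, C#maj7 ends at 21, Bbm ends at 23, Bdim ends at 29, Db6 ends at 36, Ebm7 ends at 41, Am7 ends at 43, Gsus4 ends at 48, Ddim ends at 53, Dbadd9 ends at 56, B6 ends at 61.
Beat 58 falls within B6.

B6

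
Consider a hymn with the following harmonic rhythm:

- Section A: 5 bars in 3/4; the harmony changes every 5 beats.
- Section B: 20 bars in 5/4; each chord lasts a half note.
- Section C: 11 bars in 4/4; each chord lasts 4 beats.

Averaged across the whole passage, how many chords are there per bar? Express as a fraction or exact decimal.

16/9 chords per bar

A: 5 × 3 = 15 beats ÷ 5 = 3 chords.
B: 20 × 5 = 100 beats ÷ 2 = 50 chords.
C: 11 × 4 = 44 beats ÷ 4 = 11 chords.
Overall: 64 chords over 36 bars → 64/36 = 16/9 chords per bar.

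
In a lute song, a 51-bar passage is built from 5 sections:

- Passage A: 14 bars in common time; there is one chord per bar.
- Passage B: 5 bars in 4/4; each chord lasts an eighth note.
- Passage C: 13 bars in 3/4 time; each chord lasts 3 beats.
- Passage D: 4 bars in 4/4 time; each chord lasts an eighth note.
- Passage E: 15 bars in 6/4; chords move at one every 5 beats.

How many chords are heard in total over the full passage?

A: 14·4 = 56 beats, 56/4 = 14 chords.
B: 5·4 = 20 beats, 20/0.5 = 40 chords.
C: 13·3 = 39 beats, 39/3 = 13 chords.
D: 4·4 = 16 beats, 16/0.5 = 32 chords.
E: 15·6 = 90 beats, 90/5 = 18 chords.
Total: 14 + 40 + 13 + 32 + 18 = 117.

117 chords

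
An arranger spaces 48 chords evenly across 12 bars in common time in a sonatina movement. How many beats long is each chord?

12 bars × 4 beats/bar = 48 beats total.
48 beats ÷ 48 chords = 1 beats per chord.
(That is a quarter note.)

1 beat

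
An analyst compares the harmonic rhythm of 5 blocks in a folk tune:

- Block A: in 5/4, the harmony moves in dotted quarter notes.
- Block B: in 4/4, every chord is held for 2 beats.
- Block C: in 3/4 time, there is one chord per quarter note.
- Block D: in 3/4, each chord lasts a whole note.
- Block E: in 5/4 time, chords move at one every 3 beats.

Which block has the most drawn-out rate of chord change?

Block D

A: 5/1.5 = 10/3 chords/bar.
B: 4/2 = 2 chords/bar.
C: 3/1 = 3 chords/bar.
D: 3/4 = 0.75 chords/bar.
E: 5/3 = 5/3 chords/bar.
Slowest is D at 0.75 chords/bar.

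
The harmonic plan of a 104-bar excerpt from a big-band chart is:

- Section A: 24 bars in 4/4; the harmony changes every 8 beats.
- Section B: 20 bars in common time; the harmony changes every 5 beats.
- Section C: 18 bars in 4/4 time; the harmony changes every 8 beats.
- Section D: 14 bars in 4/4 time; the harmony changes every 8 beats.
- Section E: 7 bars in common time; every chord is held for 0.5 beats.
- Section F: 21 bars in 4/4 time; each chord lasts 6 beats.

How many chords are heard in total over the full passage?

A: 24 bars × 4 beats = 96 beats; 8 beats/chord → 12 chords.
B: 20 bars × 4 beats = 80 beats; 5 beats/chord → 16 chords.
C: 18 bars × 4 beats = 72 beats; 8 beats/chord → 9 chords.
D: 14 bars × 4 beats = 56 beats; 8 beats/chord → 7 chords.
E: 7 bars × 4 beats = 28 beats; 0.5 beats/chord → 56 chords.
F: 21 bars × 4 beats = 84 beats; 6 beats/chord → 14 chords.
Total: 12 + 16 + 9 + 7 + 56 + 14 = 114.

114 chords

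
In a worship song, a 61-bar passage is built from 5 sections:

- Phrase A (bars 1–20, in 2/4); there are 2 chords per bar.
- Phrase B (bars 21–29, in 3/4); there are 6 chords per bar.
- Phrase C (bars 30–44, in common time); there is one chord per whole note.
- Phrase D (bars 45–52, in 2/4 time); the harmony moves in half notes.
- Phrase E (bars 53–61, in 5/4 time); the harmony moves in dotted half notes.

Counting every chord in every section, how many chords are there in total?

A has 40 beats and chords last 1 each, so 40 chords.
B has 27 beats and chords last 0.5 each, so 54 chords.
C has 60 beats and chords last 4 each, so 15 chords.
D has 16 beats and chords last 2 each, so 8 chords.
E has 45 beats and chords last 3 each, so 15 chords.
Total: 40 + 54 + 15 + 8 + 15 = 132.

132 chords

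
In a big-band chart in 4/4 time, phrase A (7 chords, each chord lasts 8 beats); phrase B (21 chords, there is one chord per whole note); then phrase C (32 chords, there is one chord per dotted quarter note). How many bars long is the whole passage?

A: 7 × 8 = 56 beats = 14 bars.
B: 21 × 4 = 84 beats = 21 bars.
C: 32 × 1.5 = 48 beats = 12 bars.
Total: 14 + 21 + 12 = 47 bars.

47 bars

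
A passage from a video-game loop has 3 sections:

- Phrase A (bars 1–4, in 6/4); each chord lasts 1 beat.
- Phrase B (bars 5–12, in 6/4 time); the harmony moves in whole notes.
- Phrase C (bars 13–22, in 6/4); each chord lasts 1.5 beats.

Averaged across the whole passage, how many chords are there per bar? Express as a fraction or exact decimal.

A: 4 × 6 = 24 beats ÷ 1 = 24 chords.
B: 8 × 6 = 48 beats ÷ 4 = 12 chords.
C: 10 × 6 = 60 beats ÷ 1.5 = 40 chords.
Overall: 76 chords over 22 bars → 76/22 = 38/11 chords per bar.

38/11 chords per bar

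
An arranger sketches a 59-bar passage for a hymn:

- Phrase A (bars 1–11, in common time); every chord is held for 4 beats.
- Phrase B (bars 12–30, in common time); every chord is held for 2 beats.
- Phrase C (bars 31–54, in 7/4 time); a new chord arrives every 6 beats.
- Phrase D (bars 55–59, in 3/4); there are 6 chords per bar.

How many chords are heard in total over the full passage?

A has 44 beats and chords last 4 each, so 11 chords.
B has 76 beats and chords last 2 each, so 38 chords.
C has 168 beats and chords last 6 each, so 28 chords.
D has 15 beats and chords last 0.5 each, so 30 chords.
Total: 11 + 38 + 28 + 30 = 107.

107 chords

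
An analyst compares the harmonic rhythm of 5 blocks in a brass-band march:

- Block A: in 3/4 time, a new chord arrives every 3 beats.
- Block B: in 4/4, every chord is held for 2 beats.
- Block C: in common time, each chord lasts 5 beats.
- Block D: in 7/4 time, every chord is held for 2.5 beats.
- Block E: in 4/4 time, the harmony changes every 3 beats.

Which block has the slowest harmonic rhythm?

Block C

A: 3 beats/bar ÷ 3 beats/chord = 1 chord/bar.
B: 4 beats/bar ÷ 2 beats/chord = 2 chords/bar.
C: 4 beats/bar ÷ 5 beats/chord = 0.8 chords/bar.
D: 7 beats/bar ÷ 2.5 beats/chord = 2.8 chords/bar.
E: 4 beats/bar ÷ 3 beats/chord = 4/3 chords/bar.
Slowest is C at 0.8 chords/bar.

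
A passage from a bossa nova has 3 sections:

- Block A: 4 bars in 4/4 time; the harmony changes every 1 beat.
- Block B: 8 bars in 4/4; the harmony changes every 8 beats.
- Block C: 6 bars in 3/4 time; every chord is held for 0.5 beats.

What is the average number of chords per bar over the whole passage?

A: 4 bars of 4 beats is 16 beats; at 1 beat each that's 16 chords.
B: 8 bars of 4 beats is 32 beats; at 8 beats each that's 4 chords.
C: 6 bars of 3 beats is 18 beats; at 0.5 beats each that's 36 chords.
Overall: 56 chords over 18 bars → 56/18 = 28/9 chords per bar.

28/9 chords per bar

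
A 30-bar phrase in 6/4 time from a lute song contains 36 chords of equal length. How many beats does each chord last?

30 bars × 6 beats/bar = 180 beats total.
180 beats ÷ 36 chords = 5 beats per chord.

5 beats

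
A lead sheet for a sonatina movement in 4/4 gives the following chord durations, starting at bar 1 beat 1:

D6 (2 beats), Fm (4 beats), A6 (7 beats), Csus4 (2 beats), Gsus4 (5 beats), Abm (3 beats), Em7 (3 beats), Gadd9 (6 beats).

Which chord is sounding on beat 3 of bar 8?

Gadd9

Beat 3 of bar 8 is beat (8−1)×4 + 3 = 31 overall.
Running totals: D6 ends at 2, Fm ends at 6, A6 ends at 13, Csus4 ends at 15, Gsus4 ends at 20, Abm ends at 23, Em7 ends at 26, Gadd9 ends at 32.
Beat 31 falls within Gadd9.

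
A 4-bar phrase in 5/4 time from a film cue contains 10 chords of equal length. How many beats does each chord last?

4 bars × 5 beats/bar = 20 beats total.
20 beats ÷ 10 chords = 2 beats per chord.
(That is a half note.)

2 beats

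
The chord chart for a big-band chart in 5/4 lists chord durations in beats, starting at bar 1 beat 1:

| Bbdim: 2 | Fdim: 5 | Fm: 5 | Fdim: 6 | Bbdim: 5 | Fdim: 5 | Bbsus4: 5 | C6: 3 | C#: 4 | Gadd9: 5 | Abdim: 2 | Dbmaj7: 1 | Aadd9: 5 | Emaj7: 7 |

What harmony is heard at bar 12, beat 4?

Emaj7

Beat 4 of bar 12 is beat (12−1)×5 + 4 = 59 overall.
Running totals: Bbdim ends at 2, Fdim ends at 7, Fm ends at 12, Fdim ends at 18, Bbdim ends at 23, Fdim ends at 28, Bbsus4 ends at 33, C6 ends at 36, C# ends at 40, Gadd9 ends at 45, Abdim ends at 47, Dbmaj7 ends at 48, Aadd9 ends at 53, Emaj7 ends at 60.
Beat 59 falls within Emaj7.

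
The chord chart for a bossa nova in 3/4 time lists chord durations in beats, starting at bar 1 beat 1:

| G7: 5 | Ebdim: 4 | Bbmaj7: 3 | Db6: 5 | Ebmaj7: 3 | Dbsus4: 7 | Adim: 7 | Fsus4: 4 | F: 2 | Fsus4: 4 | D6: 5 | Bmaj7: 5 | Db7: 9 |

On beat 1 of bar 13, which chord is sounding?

Fsus4

Beat 1 of bar 13 is beat (13−1)×3 + 1 = 37 overall.
Running totals: G7 ends at 5, Ebdim ends at 9, Bbmaj7 ends at 12, Db6 ends at 17, Ebmaj7 ends at 20, Dbsus4 ends at 27, Adim ends at 34, Fsus4 ends at 38.
Beat 37 falls within Fsus4.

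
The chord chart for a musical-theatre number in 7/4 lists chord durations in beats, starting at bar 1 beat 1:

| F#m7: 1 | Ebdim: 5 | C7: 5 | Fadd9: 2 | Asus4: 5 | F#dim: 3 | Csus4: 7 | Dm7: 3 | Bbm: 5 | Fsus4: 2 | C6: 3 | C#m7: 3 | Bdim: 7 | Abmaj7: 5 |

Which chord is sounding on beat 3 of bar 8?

Abmaj7

Beat 3 of bar 8 is beat (8−1)×7 + 3 = 52 overall.
Running totals: F#m7 ends at 1, Ebdim ends at 6, C7 ends at 11, Fadd9 ends at 13, Asus4 ends at 18, F#dim ends at 21, Csus4 ends at 28, Dm7 ends at 31, Bbm ends at 36, Fsus4 ends at 38, C6 ends at 41, C#m7 ends at 44, Bdim ends at 51, Abmaj7 ends at 56.
Beat 52 falls within Abmaj7.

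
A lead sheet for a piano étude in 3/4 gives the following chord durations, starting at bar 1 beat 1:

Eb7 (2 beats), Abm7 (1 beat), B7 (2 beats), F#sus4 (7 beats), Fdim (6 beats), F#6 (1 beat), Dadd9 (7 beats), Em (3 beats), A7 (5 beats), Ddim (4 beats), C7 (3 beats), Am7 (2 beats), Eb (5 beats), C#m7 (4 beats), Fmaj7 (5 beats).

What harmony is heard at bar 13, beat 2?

Ddim

Beat 2 of bar 13 is beat (13−1)×3 + 2 = 38 overall.
Running totals: Eb7 ends at 2, Abm7 ends at 3, B7 ends at 5, F#sus4 ends at 12, Fdim ends at 18, F#6 ends at 19, Dadd9 ends at 26, Em ends at 29, A7 ends at 34, Ddim ends at 38.
Beat 38 falls within Ddim.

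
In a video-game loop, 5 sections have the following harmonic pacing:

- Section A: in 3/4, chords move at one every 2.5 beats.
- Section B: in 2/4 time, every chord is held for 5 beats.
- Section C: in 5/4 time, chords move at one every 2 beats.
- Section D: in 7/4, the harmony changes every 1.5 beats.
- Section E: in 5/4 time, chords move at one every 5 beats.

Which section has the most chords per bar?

Section D

A: 3/2.5 = 1.2 chords/bar.
B: 2/5 = 0.4 chords/bar.
C: 5/2 = 2.5 chords/bar.
D: 7/1.5 = 14/3 chords/bar.
E: 5/5 = 1 chord/bar.
Fastest is D at 14/3 chords/bar.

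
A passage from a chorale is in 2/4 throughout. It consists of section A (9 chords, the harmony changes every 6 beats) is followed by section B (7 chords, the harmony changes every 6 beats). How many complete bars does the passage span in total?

A: 9 × 6 = 54 beats = 27 bars.
B: 7 × 6 = 42 beats = 21 bars.
Total: 27 + 21 = 48 bars.

48 bars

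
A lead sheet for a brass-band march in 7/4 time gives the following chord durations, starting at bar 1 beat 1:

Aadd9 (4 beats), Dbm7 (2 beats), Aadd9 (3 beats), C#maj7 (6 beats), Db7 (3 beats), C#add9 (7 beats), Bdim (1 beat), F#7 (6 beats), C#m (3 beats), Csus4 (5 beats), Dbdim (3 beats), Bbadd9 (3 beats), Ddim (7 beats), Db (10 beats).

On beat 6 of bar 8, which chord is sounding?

Db

Beat 6 of bar 8 is beat (8−1)×7 + 6 = 55 overall.
Running totals: Aadd9 ends at 4, Dbm7 ends at 6, Aadd9 ends at 9, C#maj7 ends at 15, Db7 ends at 18, C#add9 ends at 25, Bdim ends at 26, F#7 ends at 32, C#m ends at 35, Csus4 ends at 40, Dbdim ends at 43, Bbadd9 ends at 46, Ddim ends at 53, Db ends at 63.
Beat 55 falls within Db.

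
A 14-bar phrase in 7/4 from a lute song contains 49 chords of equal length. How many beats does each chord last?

14 bars × 7 beats/bar = 98 beats total.
98 beats ÷ 49 chords = 2 beats per chord.
(That is a half note.)

2 beats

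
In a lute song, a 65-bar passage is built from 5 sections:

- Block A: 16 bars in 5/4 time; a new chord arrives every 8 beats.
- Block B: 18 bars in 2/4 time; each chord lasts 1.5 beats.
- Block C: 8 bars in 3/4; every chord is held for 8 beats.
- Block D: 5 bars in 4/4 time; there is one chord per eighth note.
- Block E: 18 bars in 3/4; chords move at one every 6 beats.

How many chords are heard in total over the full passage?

A has 80 beats and chords last 8 each, so 10 chords.
B has 36 beats and chords last 1.5 each, so 24 chords.
C has 24 beats and chords last 8 each, so 3 chords.
D has 20 beats and chords last 0.5 each, so 40 chords.
E has 54 beats and chords last 6 each, so 9 chords.
Total: 10 + 24 + 3 + 40 + 9 = 86.

86 chords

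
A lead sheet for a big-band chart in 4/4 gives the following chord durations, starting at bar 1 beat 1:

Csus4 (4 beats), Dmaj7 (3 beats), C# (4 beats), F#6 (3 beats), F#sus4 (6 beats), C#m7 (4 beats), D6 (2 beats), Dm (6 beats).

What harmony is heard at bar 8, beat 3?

Beat 3 of bar 8 is beat (8−1)×4 + 3 = 31 overall.
Running totals: Csus4 ends at 4, Dmaj7 ends at 7, C# ends at 11, F#6 ends at 14, F#sus4 ends at 20, C#m7 ends at 24, D6 ends at 26, Dm ends at 32.
Beat 31 falls within Dm.

Dm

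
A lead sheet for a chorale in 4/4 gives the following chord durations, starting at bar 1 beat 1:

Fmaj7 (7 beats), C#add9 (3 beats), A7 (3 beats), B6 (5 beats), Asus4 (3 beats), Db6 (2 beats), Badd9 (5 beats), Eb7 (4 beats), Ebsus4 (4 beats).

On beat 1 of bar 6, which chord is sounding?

Beat 1 of bar 6 is beat (6−1)×4 + 1 = 21 overall.
Running totals: Fmaj7 ends at 7, C#add9 ends at 10, A7 ends at 13, B6 ends at 18, Asus4 ends at 21.
Beat 21 falls within Asus4.

Asus4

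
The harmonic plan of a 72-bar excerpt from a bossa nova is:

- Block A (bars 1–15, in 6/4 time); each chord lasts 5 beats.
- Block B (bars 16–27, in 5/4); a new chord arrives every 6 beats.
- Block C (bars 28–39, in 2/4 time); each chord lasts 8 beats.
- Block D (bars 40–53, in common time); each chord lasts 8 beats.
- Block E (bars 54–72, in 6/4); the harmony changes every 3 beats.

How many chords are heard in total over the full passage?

76 chords

A has 90 beats and chords last 5 each, so 18 chords.
B has 60 beats and chords last 6 each, so 10 chords.
C has 24 beats and chords last 8 each, so 3 chords.
D has 56 beats and chords last 8 each, so 7 chords.
E has 114 beats and chords last 3 each, so 38 chords.
Total: 18 + 10 + 3 + 7 + 38 = 76.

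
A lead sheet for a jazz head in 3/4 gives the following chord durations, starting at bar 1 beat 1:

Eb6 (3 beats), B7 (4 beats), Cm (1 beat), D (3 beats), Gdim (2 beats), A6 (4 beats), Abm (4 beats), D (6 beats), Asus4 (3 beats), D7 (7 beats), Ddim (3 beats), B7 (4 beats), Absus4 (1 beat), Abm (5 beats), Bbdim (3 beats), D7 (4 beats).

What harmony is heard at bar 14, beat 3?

Beat 3 of bar 14 is beat (14−1)×3 + 3 = 42 overall.
Running totals: Eb6 ends at 3, B7 ends at 7, Cm ends at 8, D ends at 11, Gdim ends at 13, A6 ends at 17, Abm ends at 21, D ends at 27, Asus4 ends at 30, D7 ends at 37, Ddim ends at 40, B7 ends at 44.
Beat 42 falls within B7.

B7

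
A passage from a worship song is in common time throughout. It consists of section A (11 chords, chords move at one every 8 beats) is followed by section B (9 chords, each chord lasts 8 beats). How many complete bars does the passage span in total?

40 bars

A: 11 × 8 = 88 beats = 22 bars.
B: 9 × 8 = 72 beats = 18 bars.
Total: 22 + 18 = 40 bars.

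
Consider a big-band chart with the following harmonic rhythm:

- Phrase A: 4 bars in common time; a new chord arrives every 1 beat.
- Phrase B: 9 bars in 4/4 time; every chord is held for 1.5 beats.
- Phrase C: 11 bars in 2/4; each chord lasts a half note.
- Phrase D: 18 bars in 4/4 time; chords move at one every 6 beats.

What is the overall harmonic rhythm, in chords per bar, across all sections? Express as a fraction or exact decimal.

1.5 chords per bar

A: 4 bars of 4 beats is 16 beats; at 1 beat each that's 16 chords.
B: 9 bars of 4 beats is 36 beats; at 1.5 beats each that's 24 chords.
C: 11 bars of 2 beats is 22 beats; at 2 beats each that's 11 chords.
D: 18 bars of 4 beats is 72 beats; at 6 beats each that's 12 chords.
Overall: 63 chords over 42 bars → 63/42 = 1.5 chords per bar.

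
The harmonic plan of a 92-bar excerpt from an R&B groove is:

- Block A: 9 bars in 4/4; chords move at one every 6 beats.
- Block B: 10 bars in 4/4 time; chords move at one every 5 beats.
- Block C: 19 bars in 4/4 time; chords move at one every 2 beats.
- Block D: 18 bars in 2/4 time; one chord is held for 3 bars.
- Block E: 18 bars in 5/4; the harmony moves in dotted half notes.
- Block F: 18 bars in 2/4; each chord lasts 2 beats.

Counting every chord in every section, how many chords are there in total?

106 chords

A: 9·4 = 36 beats, 36/6 = 6 chords.
B: 10·4 = 40 beats, 40/5 = 8 chords.
C: 19·4 = 76 beats, 76/2 = 38 chords.
D: 18·2 = 36 beats, 36/6 = 6 chords.
E: 18·5 = 90 beats, 90/3 = 30 chords.
F: 18·2 = 36 beats, 36/2 = 18 chords.
Total: 6 + 8 + 38 + 6 + 30 + 18 = 106.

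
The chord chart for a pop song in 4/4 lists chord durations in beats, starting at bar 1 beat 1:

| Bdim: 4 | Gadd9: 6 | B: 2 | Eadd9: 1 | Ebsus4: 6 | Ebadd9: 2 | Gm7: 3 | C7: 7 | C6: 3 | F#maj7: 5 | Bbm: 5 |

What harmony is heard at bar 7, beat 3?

Beat 3 of bar 7 is beat (7−1)×4 + 3 = 27 overall.
Running totals: Bdim ends at 4, Gadd9 ends at 10, B ends at 12, Eadd9 ends at 13, Ebsus4 ends at 19, Ebadd9 ends at 21, Gm7 ends at 24, C7 ends at 31.
Beat 27 falls within C7.

C7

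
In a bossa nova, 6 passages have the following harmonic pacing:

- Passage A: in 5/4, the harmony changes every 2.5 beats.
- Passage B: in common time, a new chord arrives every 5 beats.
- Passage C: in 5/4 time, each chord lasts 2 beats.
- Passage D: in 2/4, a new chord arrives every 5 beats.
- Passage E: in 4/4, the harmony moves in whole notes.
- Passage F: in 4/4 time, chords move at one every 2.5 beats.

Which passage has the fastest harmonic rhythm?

Passage C

A: 5/2.5 = 2 chords/bar.
B: 4/5 = 0.8 chords/bar.
C: 5/2 = 2.5 chords/bar.
D: 2/5 = 0.4 chords/bar.
E: 4/4 = 1 chord/bar.
F: 4/2.5 = 1.6 chords/bar.
Fastest is C at 2.5 chords/bar.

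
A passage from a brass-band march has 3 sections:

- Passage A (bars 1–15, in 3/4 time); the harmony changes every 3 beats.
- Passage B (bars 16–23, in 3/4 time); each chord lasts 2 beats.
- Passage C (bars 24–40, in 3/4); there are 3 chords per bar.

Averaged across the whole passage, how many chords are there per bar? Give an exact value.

A: 15 × 3 = 45 beats ÷ 3 = 15 chords.
B: 8 × 3 = 24 beats ÷ 2 = 12 chords.
C: 17 × 3 = 51 beats ÷ 1 = 51 chords.
Overall: 78 chords over 40 bars → 78/40 = 1.95 chords per bar.

1.95 chords per bar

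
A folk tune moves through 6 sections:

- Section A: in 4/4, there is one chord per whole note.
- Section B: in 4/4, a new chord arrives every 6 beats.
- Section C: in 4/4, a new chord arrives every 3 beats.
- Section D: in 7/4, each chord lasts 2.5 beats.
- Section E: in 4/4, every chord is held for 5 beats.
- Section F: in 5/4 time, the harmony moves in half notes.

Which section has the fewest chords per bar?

A: 4/4 = 1 chord/bar.
B: 4/6 = 2/3 chords/bar.
C: 4/3 = 4/3 chords/bar.
D: 7/2.5 = 2.8 chords/bar.
E: 4/5 = 0.8 chords/bar.
F: 5/2 = 2.5 chords/bar.
Slowest is B at 2/3 chords/bar.

Section B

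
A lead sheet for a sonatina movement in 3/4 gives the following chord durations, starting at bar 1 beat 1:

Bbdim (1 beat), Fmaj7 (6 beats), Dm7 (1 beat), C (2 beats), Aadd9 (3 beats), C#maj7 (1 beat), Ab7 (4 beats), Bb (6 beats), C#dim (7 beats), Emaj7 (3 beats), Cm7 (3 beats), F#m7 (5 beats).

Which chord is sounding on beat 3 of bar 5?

Beat 3 of bar 5 is beat (5−1)×3 + 3 = 15 overall.
Running totals: Bbdim ends at 1, Fmaj7 ends at 7, Dm7 ends at 8, C ends at 10, Aadd9 ends at 13, C#maj7 ends at 14, Ab7 ends at 18.
Beat 15 falls within Ab7.

Ab7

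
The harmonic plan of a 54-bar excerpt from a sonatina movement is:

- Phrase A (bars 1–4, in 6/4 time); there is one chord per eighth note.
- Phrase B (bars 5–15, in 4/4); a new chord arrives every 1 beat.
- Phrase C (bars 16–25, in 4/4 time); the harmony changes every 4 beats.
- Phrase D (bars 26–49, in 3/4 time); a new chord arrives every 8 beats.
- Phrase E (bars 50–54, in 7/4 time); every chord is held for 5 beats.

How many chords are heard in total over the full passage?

A: 4 bars × 6 beats = 24 beats; 0.5 beats/chord → 48 chords.
B: 11 bars × 4 beats = 44 beats; 1 beat/chord → 44 chords.
C: 10 bars × 4 beats = 40 beats; 4 beats/chord → 10 chords.
D: 24 bars × 3 beats = 72 beats; 8 beats/chord → 9 chords.
E: 5 bars × 7 beats = 35 beats; 5 beats/chord → 7 chords.
Total: 48 + 44 + 10 + 9 + 7 = 118.

118 chords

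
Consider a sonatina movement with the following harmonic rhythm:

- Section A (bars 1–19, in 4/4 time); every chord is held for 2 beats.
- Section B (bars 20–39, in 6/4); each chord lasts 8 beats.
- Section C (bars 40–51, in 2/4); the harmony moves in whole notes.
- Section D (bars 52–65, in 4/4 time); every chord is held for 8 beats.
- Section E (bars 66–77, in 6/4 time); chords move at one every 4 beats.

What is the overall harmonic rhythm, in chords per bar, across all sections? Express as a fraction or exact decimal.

12/11 chords per bar

A: 19 bars of 4 beats is 76 beats; at 2 beats each that's 38 chords.
B: 20 bars of 6 beats is 120 beats; at 8 beats each that's 15 chords.
C: 12 bars of 2 beats is 24 beats; at 4 beats each that's 6 chords.
D: 14 bars of 4 beats is 56 beats; at 8 beats each that's 7 chords.
E: 12 bars of 6 beats is 72 beats; at 4 beats each that's 18 chords.
Overall: 84 chords over 77 bars → 84/77 = 12/11 chords per bar.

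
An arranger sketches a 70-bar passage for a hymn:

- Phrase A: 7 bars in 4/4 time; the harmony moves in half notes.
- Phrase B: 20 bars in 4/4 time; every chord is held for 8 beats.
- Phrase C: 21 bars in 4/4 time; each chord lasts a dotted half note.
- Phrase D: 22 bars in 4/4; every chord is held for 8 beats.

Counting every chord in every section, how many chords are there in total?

63 chords

A: 7 bars × 4 beats = 28 beats; 2 beats/chord → 14 chords.
B: 20 bars × 4 beats = 80 beats; 8 beats/chord → 10 chords.
C: 21 bars × 4 beats = 84 beats; 3 beats/chord → 28 chords.
D: 22 bars × 4 beats = 88 beats; 8 beats/chord → 11 chords.
Total: 14 + 10 + 28 + 11 = 63.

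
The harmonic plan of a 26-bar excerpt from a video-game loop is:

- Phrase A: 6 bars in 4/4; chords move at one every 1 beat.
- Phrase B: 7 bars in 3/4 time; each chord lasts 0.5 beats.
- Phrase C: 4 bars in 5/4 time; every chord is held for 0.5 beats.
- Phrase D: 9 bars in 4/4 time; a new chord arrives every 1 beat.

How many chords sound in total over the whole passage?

142 chords

A has 24 beats and chords last 1 each, so 24 chords.
B has 21 beats and chords last 0.5 each, so 42 chords.
C has 20 beats and chords last 0.5 each, so 40 chords.
D has 36 beats and chords last 1 each, so 36 chords.
Total: 24 + 42 + 40 + 36 = 142.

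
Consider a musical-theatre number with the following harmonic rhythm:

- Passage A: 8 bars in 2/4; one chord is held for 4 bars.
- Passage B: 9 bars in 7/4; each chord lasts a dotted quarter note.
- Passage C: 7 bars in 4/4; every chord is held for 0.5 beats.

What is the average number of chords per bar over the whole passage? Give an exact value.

25/6 chords per bar

A: 8 × 2 = 16 beats ÷ 8 = 2 chords.
B: 9 × 7 = 63 beats ÷ 1.5 = 42 chords.
C: 7 × 4 = 28 beats ÷ 0.5 = 56 chords.
Overall: 100 chords over 24 bars → 100/24 = 25/6 chords per bar.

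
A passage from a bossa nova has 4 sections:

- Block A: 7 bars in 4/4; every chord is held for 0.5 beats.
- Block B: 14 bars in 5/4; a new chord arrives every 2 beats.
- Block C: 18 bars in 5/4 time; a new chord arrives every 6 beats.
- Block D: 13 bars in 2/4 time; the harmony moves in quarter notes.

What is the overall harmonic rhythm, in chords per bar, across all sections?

A: 7 × 4 = 28 beats ÷ 0.5 = 56 chords.
B: 14 × 5 = 70 beats ÷ 2 = 35 chords.
C: 18 × 5 = 90 beats ÷ 6 = 15 chords.
D: 13 × 2 = 26 beats ÷ 1 = 26 chords.
Overall: 132 chords over 52 bars → 132/52 = 33/13 chords per bar.

33/13 chords per bar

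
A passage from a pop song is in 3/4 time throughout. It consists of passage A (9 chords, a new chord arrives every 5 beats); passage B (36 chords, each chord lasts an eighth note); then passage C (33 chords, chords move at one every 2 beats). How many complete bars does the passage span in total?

43 bars

A: 9 × 5 = 45 beats = 15 bars.
B: 36 × 0.5 = 18 beats = 6 bars.
C: 33 × 2 = 66 beats = 22 bars.
Total: 15 + 6 + 22 = 43 bars.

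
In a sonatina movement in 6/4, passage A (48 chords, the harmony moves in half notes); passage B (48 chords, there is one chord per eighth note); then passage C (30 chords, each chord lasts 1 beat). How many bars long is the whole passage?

25 bars

A: 48 × 2 = 96 beats = 16 bars.
B: 48 × 0.5 = 24 beats = 4 bars.
C: 30 × 1 = 30 beats = 5 bars.
Total: 16 + 4 + 5 = 25 bars.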